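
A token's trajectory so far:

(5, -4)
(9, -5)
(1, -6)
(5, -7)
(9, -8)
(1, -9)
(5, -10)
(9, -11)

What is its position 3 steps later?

First: cycles through 5, 9, 1 every 3 steps. Step 10 lands at position 1 of the cycle → 9.
Second: linear, -1 per step → -14 at step 10.

(9, -14)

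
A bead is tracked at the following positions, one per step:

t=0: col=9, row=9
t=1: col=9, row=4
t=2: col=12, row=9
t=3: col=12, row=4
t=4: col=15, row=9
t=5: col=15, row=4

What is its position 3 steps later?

Step-to-step displacements: (+0,-5), (+3,+5), (+0,-5), (+3,+5), (+0,-5) — a repeating cycle of length 2.
step 6: apply (+3,+5) → col=18, row=9
step 7: apply (+0,-5) → col=18, row=4
step 8: apply (+3,+5) → col=21, row=9

col=21, row=9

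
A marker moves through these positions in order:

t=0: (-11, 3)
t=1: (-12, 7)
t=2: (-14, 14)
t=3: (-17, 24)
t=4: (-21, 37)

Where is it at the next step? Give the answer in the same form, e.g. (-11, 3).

(-26, 53)

First differences are (-1, +4), (-2, +7), (-3, +10), (-4, +13); their common second difference is (-1, +3) (constant acceleration).
step 5: (-21, 37) + (-5, +16) → (-26, 53)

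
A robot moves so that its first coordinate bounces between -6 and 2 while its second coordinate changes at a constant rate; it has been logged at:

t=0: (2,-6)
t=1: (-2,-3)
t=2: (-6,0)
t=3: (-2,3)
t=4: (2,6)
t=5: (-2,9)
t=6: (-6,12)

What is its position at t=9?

The first coordinate travels 4 per step and bounces off the walls at -6 and 2.
  step 7: -6 → -2
  step 8: -2 → 2
  step 9: 2 → -2
The second coordinate changes by +3 each step: at step 9 it is 21.

(-2,21)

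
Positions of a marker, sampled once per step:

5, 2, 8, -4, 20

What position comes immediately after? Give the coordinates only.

The jumps are -3, +6, -12, +24 — a geometric progression with ratio -2.
step 5: 20 − 48 → -28

-28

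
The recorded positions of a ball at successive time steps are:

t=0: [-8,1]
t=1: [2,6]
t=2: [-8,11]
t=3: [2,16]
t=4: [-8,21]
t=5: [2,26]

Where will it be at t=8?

First: cycles through -8, 2 every 2 steps. Step 8 lands at position 0 of the cycle → -8.
Second: linear, +5 per step → 41 at step 8.

[-8,41]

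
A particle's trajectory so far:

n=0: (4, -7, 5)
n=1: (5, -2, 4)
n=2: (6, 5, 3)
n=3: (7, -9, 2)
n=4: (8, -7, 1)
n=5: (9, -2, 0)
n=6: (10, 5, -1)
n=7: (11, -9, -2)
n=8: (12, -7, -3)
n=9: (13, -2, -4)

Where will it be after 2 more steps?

First: linear, +1 per step → 15 at step 11.
Second: cycles through -7, -2, 5, -9 every 4 steps. Step 11 lands at position 3 of the cycle → -9.
Third: linear, -1 per step → -6 at step 11.

(15, -9, -6)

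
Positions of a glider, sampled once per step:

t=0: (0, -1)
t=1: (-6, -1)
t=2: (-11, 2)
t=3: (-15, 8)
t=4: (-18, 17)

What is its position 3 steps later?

(-21, 62)

First differences are (-6, +0), (-5, +3), (-4, +6), (-3, +9); their common second difference is (+1, +3) (constant acceleration).
step 5: (-18, 17) + (-2, +12) → (-20, 29)
step 6: (-20, 29) + (-1, +15) → (-21, 44)
step 7: (-21, 44) + (+0, +18) → (-21, 62)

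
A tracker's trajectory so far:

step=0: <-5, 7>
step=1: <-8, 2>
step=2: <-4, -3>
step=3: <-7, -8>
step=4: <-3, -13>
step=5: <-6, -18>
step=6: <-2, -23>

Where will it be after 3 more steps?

<-4, -38>

Differencing gives <-3, -5>, <+4, -5>, <-3, -5>, <+4, -5>, <-3, -5>, <+4, -5>. This is the pattern <-3, -5>, <+4, -5> repeated.
step 7: apply <-3, -5> → <-5, -28>
step 8: apply <+4, -5> → <-1, -33>
step 9: apply <-3, -5> → <-4, -38>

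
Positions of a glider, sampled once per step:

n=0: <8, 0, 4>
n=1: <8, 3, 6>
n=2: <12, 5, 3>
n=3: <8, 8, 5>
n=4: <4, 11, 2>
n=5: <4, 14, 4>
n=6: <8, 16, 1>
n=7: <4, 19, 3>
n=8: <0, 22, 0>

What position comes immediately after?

<0, 25, 2>

Step-to-step displacements: <+0, +3, +2>, <+4, +2, -3>, <-4, +3, +2>, <-4, +3, -3>, <+0, +3, +2>, <+4, +2, -3>, <-4, +3, +2>, <-4, +3, -3> — a repeating cycle of length 4.
step 9: apply <+0, +3, +2> → <0, 25, 2>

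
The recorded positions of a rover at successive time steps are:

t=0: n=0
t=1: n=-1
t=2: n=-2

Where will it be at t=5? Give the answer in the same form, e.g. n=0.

n=-5

The position changes by -1 every step.
step 3: -2 − 1 → n=-3
step 4: -3 − 1 → n=-4
step 5: -4 − 1 → n=-5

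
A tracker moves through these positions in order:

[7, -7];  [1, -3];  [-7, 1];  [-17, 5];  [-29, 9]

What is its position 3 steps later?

[-77, 21]

Taking differences between consecutive positions: [-6, +4], [-8, +4], [-10, +4], [-12, +4]. These grow by [-2, +0] each step.
step 5: [-29, 9] + [-14, +4] → [-43, 13]
step 6: [-43, 13] + [-16, +4] → [-59, 17]
step 7: [-59, 17] + [-18, +4] → [-77, 21]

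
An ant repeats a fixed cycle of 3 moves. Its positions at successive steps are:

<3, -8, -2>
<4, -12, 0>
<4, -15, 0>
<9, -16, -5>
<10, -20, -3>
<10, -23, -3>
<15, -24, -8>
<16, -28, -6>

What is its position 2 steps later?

<21, -32, -11>

Step-to-step displacements: <+1, -4, +2>, <+0, -3, +0>, <+5, -1, -5>, <+1, -4, +2>, <+0, -3, +0>, <+5, -1, -5>, <+1, -4, +2> — a repeating cycle of length 3.
step 8: apply <+0, -3, +0> → <16, -31, -6>
step 9: apply <+5, -1, -5> → <21, -32, -11>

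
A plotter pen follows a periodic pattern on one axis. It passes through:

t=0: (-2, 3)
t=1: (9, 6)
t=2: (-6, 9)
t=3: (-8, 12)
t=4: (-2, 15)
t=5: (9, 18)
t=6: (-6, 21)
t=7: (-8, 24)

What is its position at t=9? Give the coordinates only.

The first coordinate repeats the cycle [-2, 9, -6, -8] with period 4; step 9 mod 4 = 1, giving 9.
The second coordinate changes by +3 each step, so at step 9 it is 3 + 9·(3) = 30.

(9, 30)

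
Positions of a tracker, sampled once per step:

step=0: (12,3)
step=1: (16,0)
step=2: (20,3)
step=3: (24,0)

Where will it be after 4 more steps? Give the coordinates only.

(40,0)

First: linear, +4 per step → 40 at step 7.
Second: cycles through 3, 0 every 2 steps. Step 7 lands at position 1 of the cycle → 0.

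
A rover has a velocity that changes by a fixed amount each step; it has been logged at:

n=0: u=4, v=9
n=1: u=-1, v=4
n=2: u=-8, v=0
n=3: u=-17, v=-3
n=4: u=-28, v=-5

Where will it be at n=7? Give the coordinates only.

Successive displacements: (-5, -5), (-7, -4), (-9, -3), (-11, -2) — each changes by (-2, +1).
step 5: u=-28, v=-5 + (-13, -1) → u=-41, v=-6
step 6: u=-41, v=-6 + (-15, +0) → u=-56, v=-6
step 7: u=-56, v=-6 + (-17, +1) → u=-73, v=-5

u=-73, v=-5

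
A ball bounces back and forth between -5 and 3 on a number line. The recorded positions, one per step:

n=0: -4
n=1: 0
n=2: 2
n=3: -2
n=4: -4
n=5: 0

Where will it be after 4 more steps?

0

The value reflects between -5 and 3, moving 4 per step.
  step 6: 0 → 2
  step 7: 2 → -2
  step 8: -2 → -4
  step 9: -4 → 0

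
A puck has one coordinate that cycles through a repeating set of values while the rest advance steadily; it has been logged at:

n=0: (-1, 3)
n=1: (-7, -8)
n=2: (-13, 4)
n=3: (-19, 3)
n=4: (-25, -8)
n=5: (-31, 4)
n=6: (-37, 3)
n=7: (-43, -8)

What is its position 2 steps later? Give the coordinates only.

(-55, 3)

The first coordinate changes by -6 each step, so at step 9 it is -1 + 9·(-6) = -55.
The second coordinate repeats the cycle [3, -8, 4] with period 3; step 9 mod 3 = 0, giving 3.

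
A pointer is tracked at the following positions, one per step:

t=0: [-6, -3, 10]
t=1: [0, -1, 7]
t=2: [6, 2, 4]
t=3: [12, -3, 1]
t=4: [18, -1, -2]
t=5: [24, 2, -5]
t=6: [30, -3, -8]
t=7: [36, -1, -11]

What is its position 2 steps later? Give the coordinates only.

The first coordinate changes by +6 each step, so at step 9 it is -6 + 9·(6) = 48.
The second coordinate repeats the cycle [-3, -1, 2] with period 3; step 9 mod 3 = 0, giving -3.
The third coordinate changes by -3 each step, so at step 9 it is 10 + 9·(-3) = -17.

[48, -3, -17]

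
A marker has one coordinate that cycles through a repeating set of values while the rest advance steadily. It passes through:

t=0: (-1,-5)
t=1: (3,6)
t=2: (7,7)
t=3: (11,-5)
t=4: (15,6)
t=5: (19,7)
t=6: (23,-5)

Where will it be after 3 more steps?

First: linear, +4 per step → 35 at step 9.
Second: cycles through -5, 6, 7 every 3 steps. Step 9 lands at position 0 of the cycle → -5.

(35,-5)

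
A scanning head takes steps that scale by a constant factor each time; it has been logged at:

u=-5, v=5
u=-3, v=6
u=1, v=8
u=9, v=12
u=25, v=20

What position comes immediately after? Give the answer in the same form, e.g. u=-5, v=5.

u=57, v=36

Consecutive displacements (+2,+1), (+4,+2), (+8,+4), (+16,+8) scale by a factor of 2 each step.
step 5: u=25, v=20 + (+32,+16) → u=57, v=36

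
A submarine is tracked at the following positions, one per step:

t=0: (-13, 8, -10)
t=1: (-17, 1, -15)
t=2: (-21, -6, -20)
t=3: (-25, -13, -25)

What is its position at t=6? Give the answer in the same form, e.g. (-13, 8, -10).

(-37, -34, -40)

Constant displacement of (-4, -7, -5) per step.
step 4: (-25, -13, -25) + (-4, -7, -5) → (-29, -20, -30)
step 5: (-29, -20, -30) + (-4, -7, -5) → (-33, -27, -35)
step 6: (-33, -27, -35) + (-4, -7, -5) → (-37, -34, -40)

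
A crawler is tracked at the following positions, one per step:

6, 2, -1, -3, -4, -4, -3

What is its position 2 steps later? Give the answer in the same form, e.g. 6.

Taking differences between consecutive positions: -4, -3, -2, -1, +0, +1. These grow by +1 each step.
step 7: -3 + 2 → -1
step 8: -1 + 3 → 2

2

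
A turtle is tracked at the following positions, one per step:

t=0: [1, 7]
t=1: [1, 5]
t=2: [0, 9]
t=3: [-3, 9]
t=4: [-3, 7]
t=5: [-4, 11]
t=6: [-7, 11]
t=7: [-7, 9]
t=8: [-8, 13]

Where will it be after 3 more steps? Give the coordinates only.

Step-to-step displacements: [+0, -2], [-1, +4], [-3, +0], [+0, -2], [-1, +4], [-3, +0], [+0, -2], [-1, +4] — a repeating cycle of length 3.
step 9: apply [-3, +0] → [-11, 13]
step 10: apply [+0, -2] → [-11, 11]
step 11: apply [-1, +4] → [-12, 15]

[-12, 15]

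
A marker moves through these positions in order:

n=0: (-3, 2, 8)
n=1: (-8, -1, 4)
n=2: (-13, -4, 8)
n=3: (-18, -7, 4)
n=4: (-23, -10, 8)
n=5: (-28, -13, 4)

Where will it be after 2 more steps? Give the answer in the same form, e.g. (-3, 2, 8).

First: linear, -5 per step → -38 at step 7.
Second: linear, -3 per step → -19 at step 7.
Third: cycles through 8, 4 every 2 steps. Step 7 lands at position 1 of the cycle → 4.

(-38, -19, 4)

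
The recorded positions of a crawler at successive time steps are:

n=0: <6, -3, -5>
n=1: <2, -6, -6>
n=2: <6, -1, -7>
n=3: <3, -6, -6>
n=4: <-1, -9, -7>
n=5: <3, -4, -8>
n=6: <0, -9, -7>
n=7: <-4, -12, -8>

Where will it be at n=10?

The moves between consecutive positions are <-4, -3, -1>, <+4, +5, -1>, <-3, -5, +1>, <-4, -3, -1>, <+4, +5, -1>, <-3, -5, +1>, <-4, -3, -1>; they repeat the 3-cycle [<-4, -3, -1>, <+4, +5, -1>, <-3, -5, +1>].
step 8: apply <+4, +5, -1> → <0, -7, -9>
step 9: apply <-3, -5, +1> → <-3, -12, -8>
step 10: apply <-4, -3, -1> → <-7, -15, -9>

<-7, -15, -9>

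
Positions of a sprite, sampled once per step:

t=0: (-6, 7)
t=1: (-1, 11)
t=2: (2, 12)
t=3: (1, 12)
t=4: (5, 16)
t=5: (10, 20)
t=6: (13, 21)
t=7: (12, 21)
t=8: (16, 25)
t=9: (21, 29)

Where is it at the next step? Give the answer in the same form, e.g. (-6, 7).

The moves between consecutive positions are (+5, +4), (+3, +1), (-1, +0), (+4, +4), (+5, +4), (+3, +1), (-1, +0), (+4, +4), (+5, +4); they repeat the 4-cycle [(+5, +4), (+3, +1), (-1, +0), (+4, +4)].
step 10: apply (+3, +1) → (24, 30)

(24, 30)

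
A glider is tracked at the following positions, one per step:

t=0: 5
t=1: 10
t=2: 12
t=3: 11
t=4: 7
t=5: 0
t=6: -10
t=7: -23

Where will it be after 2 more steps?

First differences are +5, +2, -1, -4, -7, -10, -13; their common second difference is -3 (constant acceleration).
step 8: -23 − 16 → -39
step 9: -39 − 19 → -58

-58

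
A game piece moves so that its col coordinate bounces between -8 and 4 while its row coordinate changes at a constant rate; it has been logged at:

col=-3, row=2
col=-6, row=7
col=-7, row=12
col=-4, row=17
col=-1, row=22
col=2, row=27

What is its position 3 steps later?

The col coordinate travels 3 per step and bounces off the walls at -8 and 4.
  step 6: 2 → 3
  step 7: 3 → 0
  step 8: 0 → -3
The row coordinate changes by +5 each step: at step 8 it is 42.

col=-3, row=42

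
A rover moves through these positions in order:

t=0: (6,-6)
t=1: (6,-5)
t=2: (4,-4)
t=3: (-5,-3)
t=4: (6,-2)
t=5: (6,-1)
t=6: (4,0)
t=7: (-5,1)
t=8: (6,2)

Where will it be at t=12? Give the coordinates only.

(6,6)

The first coordinate repeats the cycle [6, 6, 4, -5] with period 4; step 12 mod 4 = 0, giving 6.
The second coordinate changes by +1 each step, so at step 12 it is -6 + 12·(1) = 6.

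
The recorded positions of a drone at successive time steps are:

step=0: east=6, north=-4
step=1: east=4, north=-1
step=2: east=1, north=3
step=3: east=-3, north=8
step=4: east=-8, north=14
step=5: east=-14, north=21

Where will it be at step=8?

Successive displacements: (-2, +3), (-3, +4), (-4, +5), (-5, +6), (-6, +7) — each changes by (-1, +1).
step 6: east=-14, north=21 + (-7, +8) → east=-21, north=29
step 7: east=-21, north=29 + (-8, +9) → east=-29, north=38
step 8: east=-29, north=38 + (-9, +10) → east=-38, north=48

east=-38, north=48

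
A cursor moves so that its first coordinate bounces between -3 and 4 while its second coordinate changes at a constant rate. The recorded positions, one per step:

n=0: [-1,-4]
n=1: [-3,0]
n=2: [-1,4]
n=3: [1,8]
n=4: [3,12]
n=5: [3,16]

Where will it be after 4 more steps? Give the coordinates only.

The first coordinate travels 2 per step and bounces off the walls at -3 and 4.
  step 6: 3 → 1
  step 7: 1 → -1
  step 8: -1 → -3
  step 9: -3 → -1
The second coordinate changes by +4 each step: at step 9 it is 32.

[-1,32]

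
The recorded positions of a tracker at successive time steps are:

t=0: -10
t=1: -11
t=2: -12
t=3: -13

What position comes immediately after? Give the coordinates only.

-14

Constant displacement of -1 per step.
step 4: -13 − 1 → -14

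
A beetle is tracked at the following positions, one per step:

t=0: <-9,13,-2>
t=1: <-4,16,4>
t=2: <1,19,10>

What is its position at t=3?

The position changes by <+5,+3,+6> every step.
step 3: <1,19,10> + <+5,+3,+6> → <6,22,16>

<6,22,16>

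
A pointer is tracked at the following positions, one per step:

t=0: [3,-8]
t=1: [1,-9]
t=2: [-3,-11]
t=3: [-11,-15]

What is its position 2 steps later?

The jumps are [-2,-1], [-4,-2], [-8,-4] — a geometric progression with ratio 2.
step 4: [-11,-15] + [-16,-8] → [-27,-23]
step 5: [-27,-23] + [-32,-16] → [-59,-39]

[-59,-39]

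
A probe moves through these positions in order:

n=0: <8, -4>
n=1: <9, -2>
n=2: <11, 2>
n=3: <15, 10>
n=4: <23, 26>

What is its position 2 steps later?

Step-to-step displacements: <+1, +2>, <+2, +4>, <+4, +8>, <+8, +16>; each is 2× the previous.
step 5: <23, 26> + <+16, +32> → <39, 58>
step 6: <39, 58> + <+32, +64> → <71, 122>

<71, 122>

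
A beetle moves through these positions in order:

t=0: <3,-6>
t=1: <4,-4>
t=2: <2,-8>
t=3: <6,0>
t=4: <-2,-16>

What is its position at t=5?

The jumps are <+1,+2>, <-2,-4>, <+4,+8>, <-8,-16> — a geometric progression with ratio -2.
step 5: <-2,-16> + <+16,+32> → <14,16>

<14,16>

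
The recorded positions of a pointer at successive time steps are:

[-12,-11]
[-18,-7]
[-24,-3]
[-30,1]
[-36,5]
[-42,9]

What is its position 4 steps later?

Each step adds [-6,+4] to the position.
step 6: [-42,9] + [-6,+4] → [-48,13]
step 7: [-48,13] + [-6,+4] → [-54,17]
step 8: [-54,17] + [-6,+4] → [-60,21]
step 9: [-60,21] + [-6,+4] → [-66,25]

[-66,25]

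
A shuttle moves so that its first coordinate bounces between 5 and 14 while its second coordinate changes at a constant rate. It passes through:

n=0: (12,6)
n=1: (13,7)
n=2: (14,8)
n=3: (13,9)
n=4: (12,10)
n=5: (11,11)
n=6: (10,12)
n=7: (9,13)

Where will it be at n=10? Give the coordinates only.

(6,16)

The first coordinate reflects between 5 and 14, moving 1 per step.
  step 8: 9 → 8
  step 9: 8 → 7
  step 10: 7 → 6
The second coordinate changes by +1 each step: at step 10 it is 16.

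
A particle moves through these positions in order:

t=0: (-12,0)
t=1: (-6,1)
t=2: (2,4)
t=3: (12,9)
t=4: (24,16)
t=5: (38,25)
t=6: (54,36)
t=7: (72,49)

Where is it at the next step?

(92,64)

Taking differences between consecutive positions: (+6,+1), (+8,+3), (+10,+5), (+12,+7), (+14,+9), (+16,+11), (+18,+13). These grow by (+2,+2) each step.
step 8: (72,49) + (+20,+15) → (92,64)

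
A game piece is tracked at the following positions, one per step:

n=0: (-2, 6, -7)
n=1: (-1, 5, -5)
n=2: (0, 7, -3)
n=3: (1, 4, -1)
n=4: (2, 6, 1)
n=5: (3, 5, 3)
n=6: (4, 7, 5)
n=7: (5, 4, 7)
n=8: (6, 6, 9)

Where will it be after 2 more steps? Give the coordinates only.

(8, 7, 13)

The first coordinate changes by +1 each step, so at step 10 it is -2 + 10·(1) = 8.
The second coordinate repeats the cycle [6, 5, 7, 4] with period 4; step 10 mod 4 = 2, giving 7.
The third coordinate changes by +2 each step, so at step 10 it is -7 + 10·(2) = 13.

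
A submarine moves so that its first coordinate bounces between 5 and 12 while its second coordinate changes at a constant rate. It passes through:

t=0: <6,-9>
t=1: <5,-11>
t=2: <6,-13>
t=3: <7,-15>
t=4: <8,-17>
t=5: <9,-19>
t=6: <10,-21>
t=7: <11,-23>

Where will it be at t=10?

The first coordinate travels 1 per step and bounces off the walls at 5 and 12.
  step 8: 11 → 12
  step 9: 12 → 11
  step 10: 11 → 10
The second coordinate changes by -2 each step: at step 10 it is -29.

<10,-29>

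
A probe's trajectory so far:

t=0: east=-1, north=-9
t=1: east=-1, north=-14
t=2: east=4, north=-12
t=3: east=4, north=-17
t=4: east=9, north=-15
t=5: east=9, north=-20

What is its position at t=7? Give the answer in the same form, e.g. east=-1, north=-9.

east=14, north=-23

The moves between consecutive positions are (+0, -5), (+5, +2), (+0, -5), (+5, +2), (+0, -5); they repeat the 2-cycle [(+0, -5), (+5, +2)].
step 6: apply (+5, +2) → east=14, north=-18
step 7: apply (+0, -5) → east=14, north=-23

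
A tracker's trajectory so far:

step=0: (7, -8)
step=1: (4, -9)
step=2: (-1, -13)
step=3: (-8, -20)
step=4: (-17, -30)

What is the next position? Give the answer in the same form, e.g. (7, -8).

Successive displacements: (-3, -1), (-5, -4), (-7, -7), (-9, -10) — each changes by (-2, -3).
step 5: (-17, -30) + (-11, -13) → (-28, -43)

(-28, -43)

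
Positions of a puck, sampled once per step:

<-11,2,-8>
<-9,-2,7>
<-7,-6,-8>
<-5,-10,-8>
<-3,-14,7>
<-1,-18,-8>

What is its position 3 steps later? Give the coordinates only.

First: linear, +2 per step → 5 at step 8.
Second: linear, -4 per step → -30 at step 8.
Third: cycles through -8, 7, -8 every 3 steps. Step 8 lands at position 2 of the cycle → -8.

<5,-30,-8>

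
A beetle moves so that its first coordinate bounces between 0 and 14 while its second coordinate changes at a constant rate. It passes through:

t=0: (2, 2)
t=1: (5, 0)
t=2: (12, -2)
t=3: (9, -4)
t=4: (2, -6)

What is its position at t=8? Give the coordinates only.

The first coordinate reflects between 0 and 14, moving 7 per step.
  step 5: 2 → 5
  step 6: 5 → 12
  step 7: 12 → 9
  step 8: 9 → 2
The second coordinate changes by -2 each step: at step 8 it is -14.

(2, -14)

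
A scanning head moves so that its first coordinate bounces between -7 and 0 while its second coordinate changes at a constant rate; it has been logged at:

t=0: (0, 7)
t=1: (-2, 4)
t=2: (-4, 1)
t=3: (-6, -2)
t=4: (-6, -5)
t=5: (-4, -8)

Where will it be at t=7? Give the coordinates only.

(0, -14)

The first coordinate reflects between -7 and 0, moving 2 per step.
  step 6: -4 → -2
  step 7: -2 → 0
The second coordinate changes by -3 each step: at step 7 it is -14.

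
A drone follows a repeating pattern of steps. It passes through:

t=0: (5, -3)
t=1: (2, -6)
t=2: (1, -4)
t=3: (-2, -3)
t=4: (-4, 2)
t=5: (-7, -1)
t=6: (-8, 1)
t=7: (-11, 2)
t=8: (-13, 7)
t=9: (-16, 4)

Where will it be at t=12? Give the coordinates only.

Step-to-step displacements: (-3, -3), (-1, +2), (-3, +1), (-2, +5), (-3, -3), (-1, +2), (-3, +1), (-2, +5), (-3, -3) — a repeating cycle of length 4.
step 10: apply (-1, +2) → (-17, 6)
step 11: apply (-3, +1) → (-20, 7)
step 12: apply (-2, +5) → (-22, 12)

(-22, 12)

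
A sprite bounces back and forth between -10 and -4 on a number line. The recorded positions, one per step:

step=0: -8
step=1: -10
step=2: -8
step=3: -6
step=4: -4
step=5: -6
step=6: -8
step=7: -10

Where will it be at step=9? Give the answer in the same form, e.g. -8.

-6

The value reflects between -10 and -4, moving 2 per step.
  step 8: -10 → -8
  step 9: -8 → -6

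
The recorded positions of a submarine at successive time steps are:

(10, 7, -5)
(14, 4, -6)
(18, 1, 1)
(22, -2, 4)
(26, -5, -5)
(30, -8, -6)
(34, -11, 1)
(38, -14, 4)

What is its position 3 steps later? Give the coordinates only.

(50, -23, 1)

The first coordinate changes by +4 each step, so at step 10 it is 10 + 10·(4) = 50.
The second coordinate changes by -3 each step, so at step 10 it is 7 + 10·(-3) = -23.
The third coordinate repeats the cycle [-5, -6, 1, 4] with period 4; step 10 mod 4 = 2, giving 1.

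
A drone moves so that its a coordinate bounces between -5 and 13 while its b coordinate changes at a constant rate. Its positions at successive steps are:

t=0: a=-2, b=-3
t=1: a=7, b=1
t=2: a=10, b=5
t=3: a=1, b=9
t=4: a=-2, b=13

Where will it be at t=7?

The a coordinate travels 9 per step and bounces off the walls at -5 and 13.
  step 5: -2 → 7
  step 6: 7 → 10
  step 7: 10 → 1
The b coordinate changes by +4 each step: at step 7 it is 25.

a=1, b=25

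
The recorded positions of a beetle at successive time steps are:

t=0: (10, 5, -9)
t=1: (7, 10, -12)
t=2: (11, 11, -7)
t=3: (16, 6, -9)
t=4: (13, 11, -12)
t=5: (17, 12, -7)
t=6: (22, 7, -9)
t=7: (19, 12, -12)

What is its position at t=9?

Step-to-step displacements: (-3, +5, -3), (+4, +1, +5), (+5, -5, -2), (-3, +5, -3), (+4, +1, +5), (+5, -5, -2), (-3, +5, -3) — a repeating cycle of length 3.
step 8: apply (+4, +1, +5) → (23, 13, -7)
step 9: apply (+5, -5, -2) → (28, 8, -9)

(28, 8, -9)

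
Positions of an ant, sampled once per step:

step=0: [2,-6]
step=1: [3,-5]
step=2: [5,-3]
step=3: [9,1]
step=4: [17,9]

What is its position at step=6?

[65,57]

The jumps are [+1,+1], [+2,+2], [+4,+4], [+8,+8] — a geometric progression with ratio 2.
step 5: [17,9] + [+16,+16] → [33,25]
step 6: [33,25] + [+32,+32] → [65,57]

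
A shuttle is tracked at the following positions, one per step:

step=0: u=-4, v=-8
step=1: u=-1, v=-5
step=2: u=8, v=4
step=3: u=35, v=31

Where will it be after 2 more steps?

u=359, v=355

Step-to-step displacements: (+3, +3), (+9, +9), (+27, +27); each is 3× the previous.
step 4: u=35, v=31 + (+81, +81) → u=116, v=112
step 5: u=116, v=112 + (+243, +243) → u=359, v=355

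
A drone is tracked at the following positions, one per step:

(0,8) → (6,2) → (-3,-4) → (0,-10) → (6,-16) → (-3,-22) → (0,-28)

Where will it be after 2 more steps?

The first coordinate repeats the cycle [0, 6, -3] with period 3; step 8 mod 3 = 2, giving -3.
The second coordinate changes by -6 each step, so at step 8 it is 8 + 8·(-6) = -40.

(-3,-40)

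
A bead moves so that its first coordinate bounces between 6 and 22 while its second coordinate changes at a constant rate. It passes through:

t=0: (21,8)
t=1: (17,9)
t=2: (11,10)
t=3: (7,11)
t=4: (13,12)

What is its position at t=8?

(7,16)

The first coordinate travels 6 per step and bounces off the walls at 6 and 22.
  step 5: 13 → 19
  step 6: 19 → 19
  step 7: 19 → 13
  step 8: 13 → 7
The second coordinate changes by +1 each step: at step 8 it is 16.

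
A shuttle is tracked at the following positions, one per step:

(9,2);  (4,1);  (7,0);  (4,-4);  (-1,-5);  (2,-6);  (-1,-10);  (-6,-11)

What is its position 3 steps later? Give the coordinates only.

The moves between consecutive positions are (-5,-1), (+3,-1), (-3,-4), (-5,-1), (+3,-1), (-3,-4), (-5,-1); they repeat the 3-cycle [(-5,-1), (+3,-1), (-3,-4)].
step 8: apply (+3,-1) → (-3,-12)
step 9: apply (-3,-4) → (-6,-16)
step 10: apply (-5,-1) → (-11,-17)

(-11,-17)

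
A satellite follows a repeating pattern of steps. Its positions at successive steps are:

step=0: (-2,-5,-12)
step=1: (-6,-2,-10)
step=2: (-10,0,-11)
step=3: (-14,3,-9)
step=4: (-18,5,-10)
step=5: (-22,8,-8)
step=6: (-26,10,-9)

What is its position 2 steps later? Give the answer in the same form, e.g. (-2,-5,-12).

The moves between consecutive positions are (-4,+3,+2), (-4,+2,-1), (-4,+3,+2), (-4,+2,-1), (-4,+3,+2), (-4,+2,-1); they repeat the 2-cycle [(-4,+3,+2), (-4,+2,-1)].
step 7: apply (-4,+3,+2) → (-30,13,-7)
step 8: apply (-4,+2,-1) → (-34,15,-8)

(-34,15,-8)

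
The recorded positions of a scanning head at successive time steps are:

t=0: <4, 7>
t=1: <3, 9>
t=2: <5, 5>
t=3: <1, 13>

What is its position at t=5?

<-7, 29>

Step-to-step displacements: <-1, +2>, <+2, -4>, <-4, +8>; each is -2× the previous.
step 4: <1, 13> + <+8, -16> → <9, -3>
step 5: <9, -3> + <-16, +32> → <-7, 29>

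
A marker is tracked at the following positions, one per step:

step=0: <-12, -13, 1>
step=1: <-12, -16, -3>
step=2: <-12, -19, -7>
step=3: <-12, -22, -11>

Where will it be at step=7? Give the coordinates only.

<-12, -34, -27>

Each step adds <+0, -3, -4> to the position.
step 4: <-12, -22, -11> + <+0, -3, -4> → <-12, -25, -15>
step 5: <-12, -25, -15> + <+0, -3, -4> → <-12, -28, -19>
step 6: <-12, -28, -19> + <+0, -3, -4> → <-12, -31, -23>
step 7: <-12, -31, -23> + <+0, -3, -4> → <-12, -34, -27>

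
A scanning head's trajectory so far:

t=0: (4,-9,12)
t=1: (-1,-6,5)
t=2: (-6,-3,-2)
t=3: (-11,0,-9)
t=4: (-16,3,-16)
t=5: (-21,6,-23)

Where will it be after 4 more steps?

Constant displacement of (-5,+3,-7) per step.
step 6: (-21,6,-23) + (-5,+3,-7) → (-26,9,-30)
step 7: (-26,9,-30) + (-5,+3,-7) → (-31,12,-37)
step 8: (-31,12,-37) + (-5,+3,-7) → (-36,15,-44)
step 9: (-36,15,-44) + (-5,+3,-7) → (-41,18,-51)

(-41,18,-51)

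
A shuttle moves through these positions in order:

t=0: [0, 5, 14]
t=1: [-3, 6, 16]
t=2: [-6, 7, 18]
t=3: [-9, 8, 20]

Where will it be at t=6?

[-18, 11, 26]

Each step adds [-3, +1, +2] to the position.
step 4: [-9, 8, 20] + [-3, +1, +2] → [-12, 9, 22]
step 5: [-12, 9, 22] + [-3, +1, +2] → [-15, 10, 24]
step 6: [-15, 10, 24] + [-3, +1, +2] → [-18, 11, 26]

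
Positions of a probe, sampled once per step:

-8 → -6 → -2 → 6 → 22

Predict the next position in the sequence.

54

The jumps are +2, +4, +8, +16 — a geometric progression with ratio 2.
step 5: 22 + 32 → 54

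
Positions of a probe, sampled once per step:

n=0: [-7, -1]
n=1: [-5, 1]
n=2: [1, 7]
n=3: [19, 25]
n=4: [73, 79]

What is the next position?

[235, 241]

Step-to-step displacements: [+2, +2], [+6, +6], [+18, +18], [+54, +54]; each is 3× the previous.
step 5: [73, 79] + [+162, +162] → [235, 241]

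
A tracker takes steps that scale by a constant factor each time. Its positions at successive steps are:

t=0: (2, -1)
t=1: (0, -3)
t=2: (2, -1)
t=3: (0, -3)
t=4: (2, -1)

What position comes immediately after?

(0, -3)

Step-to-step displacements: (-2, -2), (+2, +2), (-2, -2), (+2, +2); each is -1× the previous.
step 5: (2, -1) + (-2, -2) → (0, -3)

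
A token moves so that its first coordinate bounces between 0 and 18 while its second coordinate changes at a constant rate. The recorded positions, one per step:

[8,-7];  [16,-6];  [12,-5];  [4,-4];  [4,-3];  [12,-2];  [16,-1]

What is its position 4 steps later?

[16,3]

The first coordinate travels 8 per step and bounces off the walls at 0 and 18.
  step 7: 16 → 8
  step 8: 8 → 0
  step 9: 0 → 8
  step 10: 8 → 16
The second coordinate changes by +1 each step: at step 10 it is 3.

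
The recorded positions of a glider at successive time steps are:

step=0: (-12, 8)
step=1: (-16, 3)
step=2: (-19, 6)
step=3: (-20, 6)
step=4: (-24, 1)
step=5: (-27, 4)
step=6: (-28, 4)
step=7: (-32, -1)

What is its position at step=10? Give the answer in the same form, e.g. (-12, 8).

(-40, -3)

The moves between consecutive positions are (-4, -5), (-3, +3), (-1, +0), (-4, -5), (-3, +3), (-1, +0), (-4, -5); they repeat the 3-cycle [(-4, -5), (-3, +3), (-1, +0)].
step 8: apply (-3, +3) → (-35, 2)
step 9: apply (-1, +0) → (-36, 2)
step 10: apply (-4, -5) → (-40, -3)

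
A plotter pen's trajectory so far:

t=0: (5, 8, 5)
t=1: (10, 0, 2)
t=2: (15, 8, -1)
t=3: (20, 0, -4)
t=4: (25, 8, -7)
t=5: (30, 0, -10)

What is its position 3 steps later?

(45, 8, -19)

The first coordinate changes by +5 each step, so at step 8 it is 5 + 8·(5) = 45.
The second coordinate repeats the cycle [8, 0] with period 2; step 8 mod 2 = 0, giving 8.
The third coordinate changes by -3 each step, so at step 8 it is 5 + 8·(-3) = -19.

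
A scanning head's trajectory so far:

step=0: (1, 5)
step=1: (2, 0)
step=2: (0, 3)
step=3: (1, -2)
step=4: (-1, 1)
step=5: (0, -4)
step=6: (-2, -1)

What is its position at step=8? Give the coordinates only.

(-3, -3)

Differencing gives (+1, -5), (-2, +3), (+1, -5), (-2, +3), (+1, -5), (-2, +3). This is the pattern (+1, -5), (-2, +3) repeated.
step 7: apply (+1, -5) → (-1, -6)
step 8: apply (-2, +3) → (-3, -3)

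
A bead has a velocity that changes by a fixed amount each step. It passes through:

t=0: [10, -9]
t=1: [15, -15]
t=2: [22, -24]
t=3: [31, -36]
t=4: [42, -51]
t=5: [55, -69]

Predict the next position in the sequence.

[70, -90]

Taking differences between consecutive positions: [+5, -6], [+7, -9], [+9, -12], [+11, -15], [+13, -18]. These grow by [+2, -3] each step.
step 6: [55, -69] + [+15, -21] → [70, -90]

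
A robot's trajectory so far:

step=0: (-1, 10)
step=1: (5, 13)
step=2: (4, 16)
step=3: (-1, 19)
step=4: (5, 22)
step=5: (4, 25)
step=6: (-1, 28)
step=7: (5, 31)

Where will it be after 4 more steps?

The first coordinate repeats the cycle [-1, 5, 4] with period 3; step 11 mod 3 = 2, giving 4.
The second coordinate changes by +3 each step, so at step 11 it is 10 + 11·(3) = 43.

(4, 43)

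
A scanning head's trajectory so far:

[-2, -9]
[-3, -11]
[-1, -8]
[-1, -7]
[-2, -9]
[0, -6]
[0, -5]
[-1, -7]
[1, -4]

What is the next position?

The moves between consecutive positions are [-1, -2], [+2, +3], [+0, +1], [-1, -2], [+2, +3], [+0, +1], [-1, -2], [+2, +3]; they repeat the 3-cycle [[-1, -2], [+2, +3], [+0, +1]].
step 9: apply [+0, +1] → [1, -3]

[1, -3]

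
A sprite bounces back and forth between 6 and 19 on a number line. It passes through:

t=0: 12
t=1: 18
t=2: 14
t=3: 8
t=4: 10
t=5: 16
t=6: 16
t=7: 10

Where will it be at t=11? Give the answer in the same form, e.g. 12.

12

The value reflects between 6 and 19, moving 6 per step.
  step 8: 10 → 8
  step 9: 8 → 14
  step 10: 14 → 18
  step 11: 18 → 12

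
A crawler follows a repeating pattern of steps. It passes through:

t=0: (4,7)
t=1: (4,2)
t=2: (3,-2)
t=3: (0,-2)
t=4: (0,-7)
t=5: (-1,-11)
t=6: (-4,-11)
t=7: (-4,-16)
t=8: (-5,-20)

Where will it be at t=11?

The moves between consecutive positions are (+0,-5), (-1,-4), (-3,+0), (+0,-5), (-1,-4), (-3,+0), (+0,-5), (-1,-4); they repeat the 3-cycle [(+0,-5), (-1,-4), (-3,+0)].
step 9: apply (-3,+0) → (-8,-20)
step 10: apply (+0,-5) → (-8,-25)
step 11: apply (-1,-4) → (-9,-29)

(-9,-29)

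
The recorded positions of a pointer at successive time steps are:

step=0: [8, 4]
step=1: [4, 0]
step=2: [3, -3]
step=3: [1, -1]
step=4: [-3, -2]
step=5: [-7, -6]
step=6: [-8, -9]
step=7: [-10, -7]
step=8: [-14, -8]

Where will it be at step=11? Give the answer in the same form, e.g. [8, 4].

[-21, -13]

Differencing gives [-4, -4], [-1, -3], [-2, +2], [-4, -1], [-4, -4], [-1, -3], [-2, +2], [-4, -1]. This is the pattern [-4, -4], [-1, -3], [-2, +2], [-4, -1] repeated.
step 9: apply [-4, -4] → [-18, -12]
step 10: apply [-1, -3] → [-19, -15]
step 11: apply [-2, +2] → [-21, -13]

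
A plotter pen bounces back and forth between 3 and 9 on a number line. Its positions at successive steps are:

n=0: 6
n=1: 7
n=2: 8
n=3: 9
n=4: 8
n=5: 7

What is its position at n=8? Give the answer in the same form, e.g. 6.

4

The value travels 1 per step and bounces off the walls at 3 and 9.
  step 6: 7 → 6
  step 7: 6 → 5
  step 8: 5 → 4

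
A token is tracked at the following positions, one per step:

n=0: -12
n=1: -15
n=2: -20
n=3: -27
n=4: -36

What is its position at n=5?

Taking differences between consecutive positions: -3, -5, -7, -9. These grow by -2 each step.
step 5: -36 − 11 → -47

-47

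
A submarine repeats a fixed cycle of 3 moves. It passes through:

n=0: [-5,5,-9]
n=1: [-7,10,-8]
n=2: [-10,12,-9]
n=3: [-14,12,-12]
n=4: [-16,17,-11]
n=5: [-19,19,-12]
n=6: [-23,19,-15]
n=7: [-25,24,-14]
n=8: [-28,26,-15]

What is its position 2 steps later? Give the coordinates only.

[-34,31,-17]

Differencing gives [-2,+5,+1], [-3,+2,-1], [-4,+0,-3], [-2,+5,+1], [-3,+2,-1], [-4,+0,-3], [-2,+5,+1], [-3,+2,-1]. This is the pattern [-2,+5,+1], [-3,+2,-1], [-4,+0,-3] repeated.
step 9: apply [-4,+0,-3] → [-32,26,-18]
step 10: apply [-2,+5,+1] → [-34,31,-17]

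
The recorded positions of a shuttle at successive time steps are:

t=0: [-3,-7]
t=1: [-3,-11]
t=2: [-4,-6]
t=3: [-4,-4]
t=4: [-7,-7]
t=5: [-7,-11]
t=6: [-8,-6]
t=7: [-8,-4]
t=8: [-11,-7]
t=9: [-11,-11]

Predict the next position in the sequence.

The moves between consecutive positions are [+0,-4], [-1,+5], [+0,+2], [-3,-3], [+0,-4], [-1,+5], [+0,+2], [-3,-3], [+0,-4]; they repeat the 4-cycle [[+0,-4], [-1,+5], [+0,+2], [-3,-3]].
step 10: apply [-1,+5] → [-12,-6]

[-12,-6]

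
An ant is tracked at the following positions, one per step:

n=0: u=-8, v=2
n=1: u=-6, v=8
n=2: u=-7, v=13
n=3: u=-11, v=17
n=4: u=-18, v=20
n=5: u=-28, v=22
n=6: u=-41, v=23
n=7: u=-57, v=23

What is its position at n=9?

First differences are (+2, +6), (-1, +5), (-4, +4), (-7, +3), (-10, +2), (-13, +1), (-16, +0); their common second difference is (-3, -1) (constant acceleration).
step 8: u=-57, v=23 + (-19, -1) → u=-76, v=22
step 9: u=-76, v=22 + (-22, -2) → u=-98, v=20

u=-98, v=20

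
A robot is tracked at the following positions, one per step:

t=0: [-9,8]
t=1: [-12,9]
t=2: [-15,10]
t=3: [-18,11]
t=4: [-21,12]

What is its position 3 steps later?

The position changes by [-3,+1] every step.
step 5: [-21,12] + [-3,+1] → [-24,13]
step 6: [-24,13] + [-3,+1] → [-27,14]
step 7: [-27,14] + [-3,+1] → [-30,15]

[-30,15]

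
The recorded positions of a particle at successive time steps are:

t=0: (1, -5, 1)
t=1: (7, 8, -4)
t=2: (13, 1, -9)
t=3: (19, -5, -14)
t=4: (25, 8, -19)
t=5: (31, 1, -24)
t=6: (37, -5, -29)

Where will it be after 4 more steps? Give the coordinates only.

(61, 8, -49)

First: linear, +6 per step → 61 at step 10.
Second: cycles through -5, 8, 1 every 3 steps. Step 10 lands at position 1 of the cycle → 8.
Third: linear, -5 per step → -49 at step 10.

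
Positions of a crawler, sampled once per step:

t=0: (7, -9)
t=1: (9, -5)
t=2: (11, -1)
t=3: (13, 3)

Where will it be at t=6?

(19, 15)

Each step adds (+2, +4) to the position.
step 4: (13, 3) + (+2, +4) → (15, 7)
step 5: (15, 7) + (+2, +4) → (17, 11)
step 6: (17, 11) + (+2, +4) → (19, 15)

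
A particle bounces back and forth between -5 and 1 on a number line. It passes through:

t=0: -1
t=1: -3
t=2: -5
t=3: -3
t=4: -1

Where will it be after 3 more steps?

The value reflects between -5 and 1, moving 2 per step.
  step 5: -1 → 1
  step 6: 1 → -1
  step 7: -1 → -3

-3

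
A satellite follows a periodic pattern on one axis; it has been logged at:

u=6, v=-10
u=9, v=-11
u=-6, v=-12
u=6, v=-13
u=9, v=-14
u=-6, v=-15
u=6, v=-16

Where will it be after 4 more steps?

u=9, v=-20

The u coordinate repeats the cycle [6, 9, -6] with period 3; step 10 mod 3 = 1, giving 9.
The v coordinate changes by -1 each step, so at step 10 it is -10 + 10·(-1) = -20.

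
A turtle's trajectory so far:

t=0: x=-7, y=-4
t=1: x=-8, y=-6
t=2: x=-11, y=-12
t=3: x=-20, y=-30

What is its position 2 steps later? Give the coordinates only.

x=-128, y=-246

Consecutive displacements (-1,-2), (-3,-6), (-9,-18) scale by a factor of 3 each step.
step 4: x=-20, y=-30 + (-27,-54) → x=-47, y=-84
step 5: x=-47, y=-84 + (-81,-162) → x=-128, y=-246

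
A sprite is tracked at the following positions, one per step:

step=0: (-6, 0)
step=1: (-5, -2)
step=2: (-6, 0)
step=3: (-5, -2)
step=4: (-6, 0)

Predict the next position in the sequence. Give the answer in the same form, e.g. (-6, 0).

(-5, -2)

Step-to-step displacements: (+1, -2), (-1, +2), (+1, -2), (-1, +2); each is -1× the previous.
step 5: (-6, 0) + (+1, -2) → (-5, -2)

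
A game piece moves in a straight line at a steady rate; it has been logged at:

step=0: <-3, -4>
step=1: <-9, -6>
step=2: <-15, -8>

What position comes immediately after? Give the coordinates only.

The position changes by <-6, -2> every step.
step 3: <-15, -8> + <-6, -2> → <-21, -10>

<-21, -10>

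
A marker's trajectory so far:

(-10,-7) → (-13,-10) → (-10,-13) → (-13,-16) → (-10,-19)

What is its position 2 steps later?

(-10,-25)

Differencing gives (-3,-3), (+3,-3), (-3,-3), (+3,-3). This is the pattern (-3,-3), (+3,-3) repeated.
step 5: apply (-3,-3) → (-13,-22)
step 6: apply (+3,-3) → (-10,-25)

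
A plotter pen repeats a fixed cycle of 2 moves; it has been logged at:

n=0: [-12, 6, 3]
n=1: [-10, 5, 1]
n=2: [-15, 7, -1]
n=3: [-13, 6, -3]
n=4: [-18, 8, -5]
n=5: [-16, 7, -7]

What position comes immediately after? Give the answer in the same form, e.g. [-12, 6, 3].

The moves between consecutive positions are [+2, -1, -2], [-5, +2, -2], [+2, -1, -2], [-5, +2, -2], [+2, -1, -2]; they repeat the 2-cycle [[+2, -1, -2], [-5, +2, -2]].
step 6: apply [-5, +2, -2] → [-21, 9, -9]

[-21, 9, -9]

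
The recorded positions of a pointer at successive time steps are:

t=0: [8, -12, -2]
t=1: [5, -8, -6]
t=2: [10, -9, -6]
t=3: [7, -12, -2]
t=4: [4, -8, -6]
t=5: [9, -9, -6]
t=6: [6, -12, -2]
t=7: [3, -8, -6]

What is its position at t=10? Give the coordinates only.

Step-to-step displacements: [-3, +4, -4], [+5, -1, +0], [-3, -3, +4], [-3, +4, -4], [+5, -1, +0], [-3, -3, +4], [-3, +4, -4] — a repeating cycle of length 3.
step 8: apply [+5, -1, +0] → [8, -9, -6]
step 9: apply [-3, -3, +4] → [5, -12, -2]
step 10: apply [-3, +4, -4] → [2, -8, -6]

[2, -8, -6]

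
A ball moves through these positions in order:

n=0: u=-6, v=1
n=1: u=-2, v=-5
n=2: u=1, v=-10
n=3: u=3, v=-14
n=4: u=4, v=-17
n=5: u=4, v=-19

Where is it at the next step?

Successive displacements: (+4, -6), (+3, -5), (+2, -4), (+1, -3), (+0, -2) — each changes by (-1, +1).
step 6: u=4, v=-19 + (-1, -1) → u=3, v=-20

u=3, v=-20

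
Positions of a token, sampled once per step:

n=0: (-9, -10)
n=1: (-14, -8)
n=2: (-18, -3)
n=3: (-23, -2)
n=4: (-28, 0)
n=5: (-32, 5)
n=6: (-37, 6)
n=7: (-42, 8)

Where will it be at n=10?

(-56, 16)

Differencing gives (-5, +2), (-4, +5), (-5, +1), (-5, +2), (-4, +5), (-5, +1), (-5, +2). This is the pattern (-5, +2), (-4, +5), (-5, +1) repeated.
step 8: apply (-4, +5) → (-46, 13)
step 9: apply (-5, +1) → (-51, 14)
step 10: apply (-5, +2) → (-56, 16)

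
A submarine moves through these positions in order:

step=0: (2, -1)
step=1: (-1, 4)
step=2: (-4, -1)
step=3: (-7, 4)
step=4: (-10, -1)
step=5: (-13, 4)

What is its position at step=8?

First: linear, -3 per step → -22 at step 8.
Second: cycles through -1, 4 every 2 steps. Step 8 lands at position 0 of the cycle → -1.

(-22, -1)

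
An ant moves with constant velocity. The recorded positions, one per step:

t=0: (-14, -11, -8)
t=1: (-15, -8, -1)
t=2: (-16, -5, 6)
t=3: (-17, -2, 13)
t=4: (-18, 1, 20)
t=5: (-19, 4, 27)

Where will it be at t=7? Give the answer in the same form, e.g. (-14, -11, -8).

(-21, 10, 41)

Constant displacement of (-1, +3, +7) per step.
step 6: (-19, 4, 27) + (-1, +3, +7) → (-20, 7, 34)
step 7: (-20, 7, 34) + (-1, +3, +7) → (-21, 10, 41)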